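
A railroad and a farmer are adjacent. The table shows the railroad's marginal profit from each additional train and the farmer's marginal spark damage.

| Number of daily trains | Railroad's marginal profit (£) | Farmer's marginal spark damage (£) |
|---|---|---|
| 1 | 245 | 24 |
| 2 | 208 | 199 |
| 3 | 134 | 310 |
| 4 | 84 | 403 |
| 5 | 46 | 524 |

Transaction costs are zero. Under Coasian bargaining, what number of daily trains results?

2

Bargaining reaches the level where marginal profit last exceeds marginal spark damage.
That holds through level 2 (208 ≥ 199) but not at 3 (134 < 310).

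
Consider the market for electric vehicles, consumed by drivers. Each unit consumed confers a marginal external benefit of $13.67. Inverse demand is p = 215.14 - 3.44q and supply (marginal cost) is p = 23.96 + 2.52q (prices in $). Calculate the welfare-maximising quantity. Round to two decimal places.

Social marginal benefit = demand + MEB = 228.81 - 3.44q.
Set SMB = MC: 228.81 - 3.44q = 23.96 + 2.52q → q* = 34.3708.

q* = 34.37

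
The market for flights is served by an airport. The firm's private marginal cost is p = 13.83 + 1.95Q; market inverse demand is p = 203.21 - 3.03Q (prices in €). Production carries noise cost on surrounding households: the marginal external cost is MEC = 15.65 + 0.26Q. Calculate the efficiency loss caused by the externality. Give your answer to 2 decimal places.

DWL = €62.23

Market equilibrium (private): 13.83 + 1.95Q = 203.21 - 3.03Q → Q_m = 38.0281.
Social marginal cost = private MC + MEC = 29.48 + 2.21Q.
Set SMC = demand: 29.48 + 2.21Q = 203.21 - 3.03Q → Q* = 33.1546.
Between Q* and Q_m the wedge SMC − demand runs linearly from 0 to MEC(Q_m), so the loss is a triangle.
DWL = ½ × 4.8735 × 25.5373 = 62.2280.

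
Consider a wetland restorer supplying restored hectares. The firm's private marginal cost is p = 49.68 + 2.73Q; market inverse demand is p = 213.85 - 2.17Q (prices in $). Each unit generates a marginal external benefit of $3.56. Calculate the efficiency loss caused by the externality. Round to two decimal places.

Market equilibrium (private): 49.68 + 2.73Q = 213.85 - 2.17Q → Q_m = 33.5041.
Social marginal cost = private MC − MEB = 46.12 + 2.73Q.
Set SMC = demand: 46.12 + 2.73Q = 213.85 - 2.17Q → Q* = 34.2306.
The loss is the area between SMC and demand from Q* to Q_m; with linear curves that's a triangle of height MEB(Q_m).
DWL = ½ × 0.7265 × 3.5600 = 1.2932.

DWL = $1.29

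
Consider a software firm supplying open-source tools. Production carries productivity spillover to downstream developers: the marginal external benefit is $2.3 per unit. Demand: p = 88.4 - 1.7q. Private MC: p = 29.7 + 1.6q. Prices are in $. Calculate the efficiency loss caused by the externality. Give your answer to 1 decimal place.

Market equilibrium (private): 29.7 + 1.6q = 88.4 - 1.7q → q_m = 17.7879.
Social marginal cost = private MC − MEB = 27.4 + 1.6q.
Set SMC = demand: 27.4 + 1.6q = 88.4 - 1.7q → q* = 18.4848.
The welfare-loss triangle has base |q_m − q*| and height MEB(q_m) (the vertical gap between SMC and demand is zero at q* and MEB at q_m).
DWL = ½ × 0.6969 × 2.3000 = 0.8014.

DWL = $0.8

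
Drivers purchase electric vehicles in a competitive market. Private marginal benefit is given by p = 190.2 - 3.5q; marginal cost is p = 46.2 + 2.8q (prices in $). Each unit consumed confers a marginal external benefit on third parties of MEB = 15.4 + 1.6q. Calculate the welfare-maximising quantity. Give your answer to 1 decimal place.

Social marginal benefit = demand + MEB = 205.6 - 1.9q.
Set SMB = MC: 205.6 - 1.9q = 46.2 + 2.8q → q* = 33.9149.

q* = 33.9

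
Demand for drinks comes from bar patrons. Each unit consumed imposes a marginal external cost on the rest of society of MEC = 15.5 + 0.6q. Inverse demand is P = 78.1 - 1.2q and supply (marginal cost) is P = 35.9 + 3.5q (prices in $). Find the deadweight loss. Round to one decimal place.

DWL = $41.2

Market equilibrium (private): 35.9 + 3.5q = 78.1 - 1.2q → q_m = 8.9787.
Social marginal benefit = demand − MEC = 62.6 - 1.8q.
Set SMB = MC: 62.6 - 1.8q = 35.9 + 3.5q → q* = 5.0377.
The welfare-loss triangle has base |q_m − q*| and height MEC(q_m) (the vertical gap between SMB and MC is zero at q* and MEC at q_m).
DWL = ½ × 3.9410 × 20.8872 = 41.1582.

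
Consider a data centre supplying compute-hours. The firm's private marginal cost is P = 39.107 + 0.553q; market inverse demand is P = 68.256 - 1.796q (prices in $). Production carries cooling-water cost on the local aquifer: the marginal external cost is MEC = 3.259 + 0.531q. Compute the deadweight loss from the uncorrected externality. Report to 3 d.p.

DWL = $16.838

Market equilibrium (private): 39.107 + 0.553q = 68.256 - 1.796q → q_m = 12.4091.
Social marginal cost = private MC + MEC = 42.366 + 1.084q.
Set SMC = demand: 42.366 + 1.084q = 68.256 - 1.796q → q* = 8.9896.
Between q* and q_m the wedge SMC − demand runs linearly from 0 to MEC(q_m), so the loss is a triangle.
DWL = ½ × 3.4195 × 9.8482 = 16.8380.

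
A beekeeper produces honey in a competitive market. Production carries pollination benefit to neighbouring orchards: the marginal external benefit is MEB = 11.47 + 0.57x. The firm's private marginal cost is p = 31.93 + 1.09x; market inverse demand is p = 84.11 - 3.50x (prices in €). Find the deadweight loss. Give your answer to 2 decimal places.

Market equilibrium (private): 31.93 + 1.09x = 84.11 - 3.50x → x_m = 11.3682.
Social marginal cost = private MC − MEB = 20.46 + 0.52x.
Set SMC = demand: 20.46 + 0.52x = 84.11 - 3.50x → x* = 15.8333.
The welfare-loss triangle has base |x_m − x*| and height MEB(x_m) (the vertical gap between SMC and demand is zero at x* and MEB at x_m).
DWL = ½ × 4.4651 × 17.9499 = 40.0740.

DWL = €40.07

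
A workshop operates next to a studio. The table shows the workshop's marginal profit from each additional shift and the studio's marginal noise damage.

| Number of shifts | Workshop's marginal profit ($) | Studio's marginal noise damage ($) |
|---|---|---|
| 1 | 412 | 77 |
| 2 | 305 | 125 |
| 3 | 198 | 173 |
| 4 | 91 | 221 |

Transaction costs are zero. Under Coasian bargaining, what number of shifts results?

3

Bargaining reaches the level where marginal profit last exceeds marginal noise damage.
That holds through level 3 (198 ≥ 173) but not at 4 (91 < 221).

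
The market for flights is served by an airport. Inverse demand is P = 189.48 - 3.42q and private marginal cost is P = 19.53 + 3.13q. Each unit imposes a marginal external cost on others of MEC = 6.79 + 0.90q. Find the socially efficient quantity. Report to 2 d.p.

q* = 21.90

Social marginal cost = private MC + MEC = 26.32 + 4.03q.
Set SMC = demand: 26.32 + 4.03q = 189.48 - 3.42q → q* = 21.9007.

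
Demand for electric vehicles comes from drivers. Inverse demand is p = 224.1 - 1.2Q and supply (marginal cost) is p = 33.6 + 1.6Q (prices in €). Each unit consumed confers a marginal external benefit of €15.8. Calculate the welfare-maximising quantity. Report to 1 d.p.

Social marginal benefit = demand + MEB = 239.9 - 1.2Q.
Set SMB = MC: 239.9 - 1.2Q = 33.6 + 1.6Q → Q* = 73.6786.

Q* = 73.7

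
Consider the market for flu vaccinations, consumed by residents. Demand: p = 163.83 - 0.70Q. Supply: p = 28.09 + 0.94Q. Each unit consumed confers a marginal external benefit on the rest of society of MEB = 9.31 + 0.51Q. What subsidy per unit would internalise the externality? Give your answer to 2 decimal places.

subsidy = 74.78 per unit

Social marginal benefit = demand + MEB = 173.14 - 0.19Q.
Set SMB = MC: 173.14 - 0.19Q = 28.09 + 0.94Q → Q* = 128.3628.
The Pigouvian subsidy equals MEB at Q*: 9.31 + 0.51×128.3628 = 74.7750.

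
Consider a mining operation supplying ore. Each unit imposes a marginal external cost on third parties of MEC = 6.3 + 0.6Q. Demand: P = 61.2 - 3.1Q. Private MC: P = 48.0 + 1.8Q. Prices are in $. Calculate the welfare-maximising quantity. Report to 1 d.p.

Social marginal cost = private MC + MEC = 54.3 + 2.4Q.
Set SMC = demand: 54.3 + 2.4Q = 61.2 - 3.1Q → Q* = 1.2545.

Q* = 1.3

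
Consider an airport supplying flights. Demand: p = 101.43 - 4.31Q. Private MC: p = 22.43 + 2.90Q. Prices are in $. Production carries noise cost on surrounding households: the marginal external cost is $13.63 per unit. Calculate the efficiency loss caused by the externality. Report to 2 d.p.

DWL = $12.88

Market equilibrium (private): 22.43 + 2.90Q = 101.43 - 4.31Q → Q_m = 10.9570.
Social marginal cost = private MC + MEC = 36.06 + 2.90Q.
Set SMC = demand: 36.06 + 2.90Q = 101.43 - 4.31Q → Q* = 9.0666.
Between Q* and Q_m the wedge SMC − demand runs linearly from 0 to MEC(Q_m), so the loss is a triangle.
DWL = ½ × 1.8904 × 13.6300 = 12.8831.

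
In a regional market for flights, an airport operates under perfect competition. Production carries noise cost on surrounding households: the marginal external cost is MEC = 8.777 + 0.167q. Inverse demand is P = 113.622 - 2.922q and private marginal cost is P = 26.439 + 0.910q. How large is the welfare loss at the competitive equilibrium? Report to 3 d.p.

DWL = 19.776

Market equilibrium (private): 26.439 + 0.910q = 113.622 - 2.922q → q_m = 22.7513.
Social marginal cost = private MC + MEC = 35.216 + 1.077q.
Set SMC = demand: 35.216 + 1.077q = 113.622 - 2.922q → q* = 19.6064.
The welfare-loss triangle has base |q_m − q*| and height MEC(q_m) (the vertical gap between SMC and demand is zero at q* and MEC at q_m).
DWL = ½ × 3.1449 × 12.5765 = 19.7759.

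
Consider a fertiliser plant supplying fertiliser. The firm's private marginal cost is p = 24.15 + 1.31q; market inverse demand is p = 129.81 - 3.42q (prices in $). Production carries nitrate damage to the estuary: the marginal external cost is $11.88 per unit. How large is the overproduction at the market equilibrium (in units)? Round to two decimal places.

2.51 units

Market equilibrium (private): 24.15 + 1.31q = 129.81 - 3.42q → q_m = 22.3383.
Social marginal cost = private MC + MEC = 36.03 + 1.31q.
Set SMC = demand: 36.03 + 1.31q = 129.81 - 3.42q → q* = 19.8266.
Gap = |22.3383 − 19.8266| = 2.5117.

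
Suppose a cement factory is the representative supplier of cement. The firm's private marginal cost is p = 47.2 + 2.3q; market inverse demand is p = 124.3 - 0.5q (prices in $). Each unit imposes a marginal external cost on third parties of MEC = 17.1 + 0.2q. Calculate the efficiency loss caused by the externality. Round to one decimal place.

Market equilibrium (private): 47.2 + 2.3q = 124.3 - 0.5q → q_m = 27.5357.
Social marginal cost = private MC + MEC = 64.3 + 2.5q.
Set SMC = demand: 64.3 + 2.5q = 124.3 - 0.5q → q* = 20.0000.
The loss is the area between SMC and demand from q* to q_m; with linear curves that's a triangle of height MEC(q_m).
DWL = ½ × 7.5357 × 22.6071 = 85.1802.

DWL = $85.2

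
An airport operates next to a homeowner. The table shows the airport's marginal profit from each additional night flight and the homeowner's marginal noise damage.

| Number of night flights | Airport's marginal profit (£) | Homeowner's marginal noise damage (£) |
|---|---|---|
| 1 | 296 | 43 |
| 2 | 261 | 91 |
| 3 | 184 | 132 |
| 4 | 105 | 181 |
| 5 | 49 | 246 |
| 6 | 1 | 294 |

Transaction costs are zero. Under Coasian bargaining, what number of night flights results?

3

Bargaining reaches the level where marginal profit last exceeds marginal noise damage.
That holds through level 3 (184 ≥ 132) but not at 4 (105 < 181).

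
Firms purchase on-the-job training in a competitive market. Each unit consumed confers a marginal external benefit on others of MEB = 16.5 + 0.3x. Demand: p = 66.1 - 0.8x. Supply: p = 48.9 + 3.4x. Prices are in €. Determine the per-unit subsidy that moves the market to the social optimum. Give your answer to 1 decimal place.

subsidy = €19.1 per unit

Social marginal benefit = demand + MEB = 82.6 - 0.5x.
Set SMB = MC: 82.6 - 0.5x = 48.9 + 3.4x → x* = 8.6410.
The Pigouvian subsidy equals MEB at x*: 16.5 + 0.3×8.6410 = 19.0923.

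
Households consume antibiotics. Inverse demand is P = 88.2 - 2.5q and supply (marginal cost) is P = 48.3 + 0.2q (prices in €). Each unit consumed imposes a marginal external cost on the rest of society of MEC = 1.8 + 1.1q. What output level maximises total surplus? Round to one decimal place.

Social marginal benefit = demand − MEC = 86.4 - 3.6q.
Set SMB = MC: 86.4 - 3.6q = 48.3 + 0.2q → q* = 10.0263.

q* = 10.0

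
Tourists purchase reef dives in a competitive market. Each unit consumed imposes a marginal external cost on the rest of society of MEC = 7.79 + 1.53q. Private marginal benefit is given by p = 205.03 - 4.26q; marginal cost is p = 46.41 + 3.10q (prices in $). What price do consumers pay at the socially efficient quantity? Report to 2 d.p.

P = $132.75

Social marginal benefit = demand − MEC = 197.24 - 5.79q.
Set SMB = MC: 197.24 - 5.79q = 46.41 + 3.10q → q* = 16.9663.
Consumer price on the demand curve at q*: 205.03 − 4.26×16.9663 = 132.7536.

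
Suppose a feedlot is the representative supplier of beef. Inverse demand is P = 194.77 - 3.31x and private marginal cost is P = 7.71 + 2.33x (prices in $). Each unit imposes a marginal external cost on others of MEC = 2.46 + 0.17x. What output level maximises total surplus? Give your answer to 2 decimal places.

x* = 31.77

Social marginal cost = private MC + MEC = 10.17 + 2.50x.
Set SMC = demand: 10.17 + 2.50x = 194.77 - 3.31x → x* = 31.7728.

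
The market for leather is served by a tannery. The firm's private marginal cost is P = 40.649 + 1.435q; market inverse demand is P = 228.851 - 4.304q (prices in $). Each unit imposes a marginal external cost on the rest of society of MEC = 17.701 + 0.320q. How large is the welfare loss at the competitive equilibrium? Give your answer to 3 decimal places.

DWL = $65.601

Market equilibrium (private): 40.649 + 1.435q = 228.851 - 4.304q → q_m = 32.7935.
Social marginal cost = private MC + MEC = 58.350 + 1.755q.
Set SMC = demand: 58.350 + 1.755q = 228.851 - 4.304q → q* = 28.1401.
Between q* and q_m the wedge SMC − demand runs linearly from 0 to MEC(q_m), so the loss is a triangle.
DWL = ½ × 4.6534 × 28.1949 = 65.6011.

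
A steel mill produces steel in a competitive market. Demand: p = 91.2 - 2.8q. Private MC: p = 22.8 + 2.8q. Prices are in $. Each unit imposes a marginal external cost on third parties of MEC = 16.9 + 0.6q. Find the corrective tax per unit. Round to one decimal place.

Social marginal cost = private MC + MEC = 39.7 + 3.4q.
Set SMC = demand: 39.7 + 3.4q = 91.2 - 2.8q → q* = 8.3065.
The Pigouvian tax equals MEC at q*: 16.9 + 0.6×8.3065 = 21.8839.

tax = $21.9 per unit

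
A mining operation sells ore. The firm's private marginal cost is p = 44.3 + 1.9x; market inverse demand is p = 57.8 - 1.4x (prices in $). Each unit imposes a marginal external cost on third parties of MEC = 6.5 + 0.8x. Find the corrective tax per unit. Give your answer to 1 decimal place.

tax = $7.9 per unit

Social marginal cost = private MC + MEC = 50.8 + 2.7x.
Set SMC = demand: 50.8 + 2.7x = 57.8 - 1.4x → x* = 1.7073.
The Pigouvian tax equals MEC at x*: 6.5 + 0.8×1.7073 = 7.8658.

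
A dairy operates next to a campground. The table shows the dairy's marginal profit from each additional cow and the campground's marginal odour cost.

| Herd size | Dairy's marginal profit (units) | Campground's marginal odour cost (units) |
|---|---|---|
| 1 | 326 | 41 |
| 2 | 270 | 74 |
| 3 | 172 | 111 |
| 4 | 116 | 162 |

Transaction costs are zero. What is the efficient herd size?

3

Bargaining reaches the level where marginal profit last exceeds marginal odour cost.
That holds through level 3 (172 ≥ 111) but not at 4 (116 < 162).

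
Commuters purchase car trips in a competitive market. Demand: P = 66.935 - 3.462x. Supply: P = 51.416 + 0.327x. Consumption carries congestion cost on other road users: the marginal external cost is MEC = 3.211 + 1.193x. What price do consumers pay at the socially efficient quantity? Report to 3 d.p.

P = 58.382

Social marginal benefit = demand − MEC = 63.724 - 4.655x.
Set SMB = MC: 63.724 - 4.655x = 51.416 + 0.327x → x* = 2.4705.
Consumer price on the demand curve at x*: 66.935 − 3.462×2.4705 = 58.3821.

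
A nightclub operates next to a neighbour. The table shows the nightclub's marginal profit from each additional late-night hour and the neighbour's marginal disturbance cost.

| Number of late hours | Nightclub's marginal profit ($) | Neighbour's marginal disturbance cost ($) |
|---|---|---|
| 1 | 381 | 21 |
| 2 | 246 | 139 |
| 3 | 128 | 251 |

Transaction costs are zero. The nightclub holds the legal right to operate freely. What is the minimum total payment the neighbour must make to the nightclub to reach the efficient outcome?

Left alone the nightclub would choose level 3 (marginal profit stays positive).
Efficient level: k* = 2 (marginal profit ≥ marginal disturbance cost through 2).
The neighbour must at least cover the nightclub's forgone profit from cutting 3→2: 128 = 128.

$128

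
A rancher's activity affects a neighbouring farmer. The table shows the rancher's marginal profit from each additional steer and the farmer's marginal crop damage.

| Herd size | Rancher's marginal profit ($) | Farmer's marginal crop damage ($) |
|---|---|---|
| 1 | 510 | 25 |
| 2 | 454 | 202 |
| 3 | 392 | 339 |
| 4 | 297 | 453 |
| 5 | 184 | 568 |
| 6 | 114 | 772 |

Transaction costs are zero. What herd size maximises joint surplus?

Bargaining reaches the level where marginal profit last exceeds marginal crop damage.
That holds through level 3 (392 ≥ 339) but not at 4 (297 < 453).

3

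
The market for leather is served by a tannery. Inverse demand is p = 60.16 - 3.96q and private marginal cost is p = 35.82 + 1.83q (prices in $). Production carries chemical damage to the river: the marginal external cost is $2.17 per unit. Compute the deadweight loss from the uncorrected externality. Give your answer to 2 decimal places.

DWL = $0.41

Market equilibrium (private): 35.82 + 1.83q = 60.16 - 3.96q → q_m = 4.2038.
Social marginal cost = private MC + MEC = 37.99 + 1.83q.
Set SMC = demand: 37.99 + 1.83q = 60.16 - 3.96q → q* = 3.8290.
The welfare-loss triangle has base |q_m − q*| and height MEC(q_m) (the vertical gap between SMC and demand is zero at q* and MEC at q_m).
DWL = ½ × 0.3748 × 2.1700 = 0.4067.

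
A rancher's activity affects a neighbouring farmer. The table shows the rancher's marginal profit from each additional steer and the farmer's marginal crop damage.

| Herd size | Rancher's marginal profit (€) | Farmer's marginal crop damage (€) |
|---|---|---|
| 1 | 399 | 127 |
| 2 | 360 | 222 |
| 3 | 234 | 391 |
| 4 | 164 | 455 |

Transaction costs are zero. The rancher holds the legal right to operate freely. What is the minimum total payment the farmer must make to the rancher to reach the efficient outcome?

€398

Left alone the rancher would choose level 4 (marginal profit stays positive).
Efficient level: k* = 2 (marginal profit ≥ marginal crop damage through 2).
The farmer must at least cover the rancher's forgone profit from cutting 4→2: 234 + 164 = 398.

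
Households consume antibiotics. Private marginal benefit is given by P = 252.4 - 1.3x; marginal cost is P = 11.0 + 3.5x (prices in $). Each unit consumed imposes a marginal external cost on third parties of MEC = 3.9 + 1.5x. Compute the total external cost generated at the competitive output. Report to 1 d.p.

Market equilibrium (private): 11.0 + 3.5x = 252.4 - 1.3x → x_m = 50.2917.
Total external cost = ∫₀^{x_m} (3.9 + 1.5x) dx = 3.9×50.2917 + ½×1.5×50.2917² = 2093.0789.

$2093.1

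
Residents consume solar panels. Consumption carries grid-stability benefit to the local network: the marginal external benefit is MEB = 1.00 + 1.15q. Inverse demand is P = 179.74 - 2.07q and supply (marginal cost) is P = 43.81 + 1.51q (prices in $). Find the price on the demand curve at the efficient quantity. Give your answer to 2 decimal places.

Social marginal benefit = demand + MEB = 180.74 - 0.92q.
Set SMB = MC: 180.74 - 0.92q = 43.81 + 1.51q → q* = 56.3498.
Consumer price on the demand curve at q*: 179.74 − 2.07×56.3498 = 63.0959.

P = $63.10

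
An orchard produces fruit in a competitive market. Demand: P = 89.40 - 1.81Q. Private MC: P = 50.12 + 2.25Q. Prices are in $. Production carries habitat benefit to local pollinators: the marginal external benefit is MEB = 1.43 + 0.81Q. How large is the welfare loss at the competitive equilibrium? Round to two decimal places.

Market equilibrium (private): 50.12 + 2.25Q = 89.40 - 1.81Q → Q_m = 9.6749.
Social marginal cost = private MC − MEB = 48.69 + 1.44Q.
Set SMC = demand: 48.69 + 1.44Q = 89.40 - 1.81Q → Q* = 12.5262.
Between Q* and Q_m the wedge demand − SMC runs linearly from 0 to MEB(Q_m), so the loss is a triangle.
DWL = ½ × 2.8513 × 9.2667 = 13.2111.

DWL = $13.21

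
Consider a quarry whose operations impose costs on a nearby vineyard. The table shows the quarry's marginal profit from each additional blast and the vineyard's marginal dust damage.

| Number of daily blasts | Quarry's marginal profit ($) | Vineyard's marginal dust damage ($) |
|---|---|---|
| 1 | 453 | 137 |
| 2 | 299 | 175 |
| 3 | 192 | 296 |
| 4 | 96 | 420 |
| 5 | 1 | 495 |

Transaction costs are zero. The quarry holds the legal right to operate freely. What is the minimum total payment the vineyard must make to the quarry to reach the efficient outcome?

$289

Left alone the quarry would choose level 5 (marginal profit stays positive).
Efficient level: k* = 2 (marginal profit ≥ marginal dust damage through 2).
The vineyard must at least cover the quarry's forgone profit from cutting 5→2: 192 + 96 + 1 = 289.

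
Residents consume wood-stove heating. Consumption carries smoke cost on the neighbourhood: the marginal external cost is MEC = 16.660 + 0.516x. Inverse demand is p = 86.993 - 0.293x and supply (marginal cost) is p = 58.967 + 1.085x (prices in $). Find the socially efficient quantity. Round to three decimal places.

x* = 6.001

Social marginal benefit = demand − MEC = 70.333 - 0.809x.
Set SMB = MC: 70.333 - 0.809x = 58.967 + 1.085x → x* = 6.0011.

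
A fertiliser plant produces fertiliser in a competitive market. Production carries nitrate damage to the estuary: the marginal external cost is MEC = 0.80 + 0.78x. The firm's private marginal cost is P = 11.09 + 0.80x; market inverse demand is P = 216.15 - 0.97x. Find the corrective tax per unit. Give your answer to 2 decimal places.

tax = 63.28 per unit

Social marginal cost = private MC + MEC = 11.89 + 1.58x.
Set SMC = demand: 11.89 + 1.58x = 216.15 - 0.97x → x* = 80.1020.
The Pigouvian tax equals MEC at x*: 0.80 + 0.78×80.1020 = 63.2796.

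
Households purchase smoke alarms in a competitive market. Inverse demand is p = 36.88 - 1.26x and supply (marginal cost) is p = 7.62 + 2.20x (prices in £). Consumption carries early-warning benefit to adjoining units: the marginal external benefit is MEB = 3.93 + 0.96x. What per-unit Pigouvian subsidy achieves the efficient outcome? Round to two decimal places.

subsidy = £16.67 per unit

Social marginal benefit = demand + MEB = 40.81 - 0.30x.
Set SMB = MC: 40.81 - 0.30x = 7.62 + 2.20x → x* = 13.2760.
The Pigouvian subsidy equals MEB at x*: 3.93 + 0.96×13.2760 = 16.6750.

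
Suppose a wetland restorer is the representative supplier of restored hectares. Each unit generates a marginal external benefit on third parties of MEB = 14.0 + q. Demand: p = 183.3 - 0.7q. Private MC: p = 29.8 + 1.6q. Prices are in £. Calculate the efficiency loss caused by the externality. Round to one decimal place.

DWL = £2507.2

Market equilibrium (private): 29.8 + 1.6q = 183.3 - 0.7q → q_m = 66.7391.
Social marginal cost = private MC − MEB = 15.8 + 0.6q.
Set SMC = demand: 15.8 + 0.6q = 183.3 - 0.7q → q* = 128.8462.
The welfare-loss triangle has base |q_m − q*| and height MEB(q_m) (the vertical gap between SMC and demand is zero at q* and MEB at q_m).
DWL = ½ × 62.1071 × 80.7391 = 2507.2357.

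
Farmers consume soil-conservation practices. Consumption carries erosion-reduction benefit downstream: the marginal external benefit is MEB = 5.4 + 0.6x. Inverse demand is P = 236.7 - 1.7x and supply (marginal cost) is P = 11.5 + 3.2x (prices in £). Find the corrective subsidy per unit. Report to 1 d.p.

subsidy = £37.6 per unit

Social marginal benefit = demand + MEB = 242.1 - 1.1x.
Set SMB = MC: 242.1 - 1.1x = 11.5 + 3.2x → x* = 53.6279.
The Pigouvian subsidy equals MEB at x*: 5.4 + 0.6×53.6279 = 37.5767.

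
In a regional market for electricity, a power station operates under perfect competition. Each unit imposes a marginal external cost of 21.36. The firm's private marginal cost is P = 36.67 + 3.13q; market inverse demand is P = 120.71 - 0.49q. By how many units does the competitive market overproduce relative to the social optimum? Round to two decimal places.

Market equilibrium (private): 36.67 + 3.13q = 120.71 - 0.49q → q_m = 23.2155.
Social marginal cost = private MC + MEC = 58.03 + 3.13q.
Set SMC = demand: 58.03 + 3.13q = 120.71 - 0.49q → q* = 17.3149.
Gap = |23.2155 − 17.3149| = 5.9006.

5.90 units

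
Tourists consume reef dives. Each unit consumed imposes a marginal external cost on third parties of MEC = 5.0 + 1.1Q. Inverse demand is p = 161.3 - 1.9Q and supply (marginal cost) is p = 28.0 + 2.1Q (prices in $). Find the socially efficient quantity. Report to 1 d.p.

Q* = 25.2

Social marginal benefit = demand − MEC = 156.3 - 3.0Q.
Set SMB = MC: 156.3 - 3.0Q = 28.0 + 2.1Q → Q* = 25.1569.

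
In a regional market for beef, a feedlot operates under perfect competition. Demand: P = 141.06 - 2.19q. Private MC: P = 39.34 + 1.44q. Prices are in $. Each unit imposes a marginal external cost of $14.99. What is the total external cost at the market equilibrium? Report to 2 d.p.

$420.05

Market equilibrium (private): 39.34 + 1.44q = 141.06 - 2.19q → q_m = 28.0220.
Total external cost = MEC × q_m = 14.99 × 28.0220 = 420.0498.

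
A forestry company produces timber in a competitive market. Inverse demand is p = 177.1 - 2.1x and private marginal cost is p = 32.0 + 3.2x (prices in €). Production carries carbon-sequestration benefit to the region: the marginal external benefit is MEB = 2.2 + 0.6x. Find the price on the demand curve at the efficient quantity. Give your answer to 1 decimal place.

P = €111.3

Social marginal cost = private MC − MEB = 29.8 + 2.6x.
Set SMC = demand: 29.8 + 2.6x = 177.1 - 2.1x → x* = 31.3404.
Consumer price on the demand curve at x*: 177.1 − 2.1×31.3404 = 111.2852.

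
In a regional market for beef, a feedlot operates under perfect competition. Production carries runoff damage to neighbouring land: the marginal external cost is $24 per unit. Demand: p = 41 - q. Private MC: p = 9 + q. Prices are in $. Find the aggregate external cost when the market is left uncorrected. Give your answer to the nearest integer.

$384

Market equilibrium (private): 9 + q = 41 - q → q_m = 16.0000.
Total external cost = MEC × q_m = 24 × 16.0000 = 384.0000.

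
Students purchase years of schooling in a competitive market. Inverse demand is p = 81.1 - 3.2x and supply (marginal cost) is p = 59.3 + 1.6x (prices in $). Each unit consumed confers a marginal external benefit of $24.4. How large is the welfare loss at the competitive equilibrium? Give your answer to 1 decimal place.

Market equilibrium (private): 59.3 + 1.6x = 81.1 - 3.2x → x_m = 4.5417.
Social marginal benefit = demand + MEB = 105.5 - 3.2x.
Set SMB = MC: 105.5 - 3.2x = 59.3 + 1.6x → x* = 9.6250.
The loss is the area between SMB and MC from x* to x_m; with linear curves that's a triangle of height MEB(x_m).
DWL = ½ × 5.0833 × 24.4000 = 62.0163.

DWL = $62.0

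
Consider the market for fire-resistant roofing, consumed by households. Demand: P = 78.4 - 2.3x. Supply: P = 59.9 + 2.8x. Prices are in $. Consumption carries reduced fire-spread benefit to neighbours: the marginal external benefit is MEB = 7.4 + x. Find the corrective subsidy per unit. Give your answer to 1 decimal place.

subsidy = $13.7 per unit

Social marginal benefit = demand + MEB = 85.8 - 1.3x.
Set SMB = MC: 85.8 - 1.3x = 59.9 + 2.8x → x* = 6.3171.
The Pigouvian subsidy equals MEB at x*: 7.4 + 1.0×6.3171 = 13.7171.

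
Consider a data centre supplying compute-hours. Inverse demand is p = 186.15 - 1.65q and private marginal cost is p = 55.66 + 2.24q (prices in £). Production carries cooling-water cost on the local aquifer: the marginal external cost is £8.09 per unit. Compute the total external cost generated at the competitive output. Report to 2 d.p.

£271.38

Market equilibrium (private): 55.66 + 2.24q = 186.15 - 1.65q → q_m = 33.5450.
Total external cost = MEC × q_m = 8.09 × 33.5450 = 271.3791.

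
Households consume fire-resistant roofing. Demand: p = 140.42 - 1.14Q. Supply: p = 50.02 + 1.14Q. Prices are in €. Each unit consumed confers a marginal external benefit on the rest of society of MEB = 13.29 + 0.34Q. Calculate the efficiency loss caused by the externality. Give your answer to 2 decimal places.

DWL = €184.71

Market equilibrium (private): 50.02 + 1.14Q = 140.42 - 1.14Q → Q_m = 39.6491.
Social marginal benefit = demand + MEB = 153.71 - 0.80Q.
Set SMB = MC: 153.71 - 0.80Q = 50.02 + 1.14Q → Q* = 53.4485.
Height of the DWL triangle at Q_m is SMB(Q_m) − MC(Q_m) = MEB(Q_m) = 26.7707.
DWL = ½ × 13.7994 × 26.7707 = 184.7098.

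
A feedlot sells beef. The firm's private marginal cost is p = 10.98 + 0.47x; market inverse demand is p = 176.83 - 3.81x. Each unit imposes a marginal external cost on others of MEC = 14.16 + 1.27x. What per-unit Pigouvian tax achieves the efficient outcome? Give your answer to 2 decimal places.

tax = 48.87 per unit

Social marginal cost = private MC + MEC = 25.14 + 1.74x.
Set SMC = demand: 25.14 + 1.74x = 176.83 - 3.81x → x* = 27.3315.
The Pigouvian tax equals MEC at x*: 14.16 + 1.27×27.3315 = 48.8710.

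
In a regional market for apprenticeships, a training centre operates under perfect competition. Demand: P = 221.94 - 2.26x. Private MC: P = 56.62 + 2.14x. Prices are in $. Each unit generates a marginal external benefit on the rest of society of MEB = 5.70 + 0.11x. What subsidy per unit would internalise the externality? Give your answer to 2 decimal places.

subsidy = $10.09 per unit

Social marginal cost = private MC − MEB = 50.92 + 2.03x.
Set SMC = demand: 50.92 + 2.03x = 221.94 - 2.26x → x* = 39.8648.
The Pigouvian subsidy equals MEB at x*: 5.70 + 0.11×39.8648 = 10.0851.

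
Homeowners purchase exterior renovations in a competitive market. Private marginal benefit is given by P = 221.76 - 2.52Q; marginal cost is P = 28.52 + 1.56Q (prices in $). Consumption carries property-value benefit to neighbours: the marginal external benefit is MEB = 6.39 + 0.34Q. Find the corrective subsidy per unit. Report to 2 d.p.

subsidy = $24.54 per unit

Social marginal benefit = demand + MEB = 228.15 - 2.18Q.
Set SMB = MC: 228.15 - 2.18Q = 28.52 + 1.56Q → Q* = 53.3770.
The Pigouvian subsidy equals MEB at Q*: 6.39 + 0.34×53.3770 = 24.5382.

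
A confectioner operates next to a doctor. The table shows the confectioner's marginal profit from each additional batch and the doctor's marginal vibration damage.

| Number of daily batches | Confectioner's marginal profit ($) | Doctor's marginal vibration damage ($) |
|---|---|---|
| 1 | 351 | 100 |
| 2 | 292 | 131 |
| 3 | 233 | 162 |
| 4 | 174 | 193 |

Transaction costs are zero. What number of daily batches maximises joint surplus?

3

Bargaining reaches the level where marginal profit last exceeds marginal vibration damage.
That holds through level 3 (233 ≥ 162) but not at 4 (174 < 193).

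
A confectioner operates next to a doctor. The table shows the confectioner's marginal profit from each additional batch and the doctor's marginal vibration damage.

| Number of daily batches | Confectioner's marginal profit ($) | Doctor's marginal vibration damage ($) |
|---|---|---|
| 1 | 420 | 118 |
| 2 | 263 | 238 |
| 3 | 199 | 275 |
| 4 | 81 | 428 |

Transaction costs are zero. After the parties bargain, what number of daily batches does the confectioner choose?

2

Bargaining reaches the level where marginal profit last exceeds marginal vibration damage.
That holds through level 2 (263 ≥ 238) but not at 3 (199 < 275).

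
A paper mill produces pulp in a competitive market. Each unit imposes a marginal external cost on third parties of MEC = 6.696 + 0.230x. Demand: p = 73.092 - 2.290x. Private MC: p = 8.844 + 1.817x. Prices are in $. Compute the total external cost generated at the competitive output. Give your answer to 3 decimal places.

$132.892

Market equilibrium (private): 8.844 + 1.817x = 73.092 - 2.290x → x_m = 15.6435.
Total external cost = ∫₀^{x_m} (6.696 + 0.230x) dx = 6.696×15.6435 + ½×0.230×15.6435² = 132.8916.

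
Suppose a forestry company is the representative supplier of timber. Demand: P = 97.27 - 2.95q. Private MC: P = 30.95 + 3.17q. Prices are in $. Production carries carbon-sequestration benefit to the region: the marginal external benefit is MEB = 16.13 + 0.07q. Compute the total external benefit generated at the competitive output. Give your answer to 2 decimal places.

$178.90

Market equilibrium (private): 30.95 + 3.17q = 97.27 - 2.95q → q_m = 10.8366.
Total external benefit = ∫₀^{q_m} (16.13 + 0.07q) dq = 16.13×10.8366 + ½×0.07×10.8366² = 178.9045.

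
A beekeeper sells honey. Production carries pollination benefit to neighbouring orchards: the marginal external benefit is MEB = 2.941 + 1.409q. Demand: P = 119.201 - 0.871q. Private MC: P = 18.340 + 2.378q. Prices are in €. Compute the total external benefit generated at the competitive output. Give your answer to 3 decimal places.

Market equilibrium (private): 18.340 + 2.378q = 119.201 - 0.871q → q_m = 31.0437.
Total external benefit = ∫₀^{q_m} (2.941 + 1.409q) dq = 2.941×31.0437 + ½×1.409×31.0437² = 770.2341.

€770.234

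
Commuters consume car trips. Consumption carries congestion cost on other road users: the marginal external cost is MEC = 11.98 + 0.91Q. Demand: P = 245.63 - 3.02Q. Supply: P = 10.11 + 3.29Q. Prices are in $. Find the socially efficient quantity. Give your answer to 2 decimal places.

Social marginal benefit = demand − MEC = 233.65 - 3.93Q.
Set SMB = MC: 233.65 - 3.93Q = 10.11 + 3.29Q → Q* = 30.9612.

Q* = 30.96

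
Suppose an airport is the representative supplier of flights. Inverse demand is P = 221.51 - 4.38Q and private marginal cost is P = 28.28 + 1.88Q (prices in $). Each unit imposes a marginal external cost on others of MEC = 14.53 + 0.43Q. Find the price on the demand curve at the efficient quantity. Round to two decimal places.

Social marginal cost = private MC + MEC = 42.81 + 2.31Q.
Set SMC = demand: 42.81 + 2.31Q = 221.51 - 4.38Q → Q* = 26.7115.
Consumer price on the demand curve at Q*: 221.51 − 4.38×26.7115 = 104.5136.

P = $104.51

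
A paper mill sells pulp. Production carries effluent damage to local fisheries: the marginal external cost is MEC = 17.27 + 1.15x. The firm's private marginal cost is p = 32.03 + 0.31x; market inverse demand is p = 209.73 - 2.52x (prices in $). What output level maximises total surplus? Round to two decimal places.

x* = 40.31

Social marginal cost = private MC + MEC = 49.30 + 1.46x.
Set SMC = demand: 49.30 + 1.46x = 209.73 - 2.52x → x* = 40.3090.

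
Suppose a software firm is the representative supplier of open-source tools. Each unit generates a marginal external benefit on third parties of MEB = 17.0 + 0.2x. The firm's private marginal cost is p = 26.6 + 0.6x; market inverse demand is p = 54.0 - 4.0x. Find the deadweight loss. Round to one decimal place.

DWL = 37.6

Market equilibrium (private): 26.6 + 0.6x = 54.0 - 4.0x → x_m = 5.9565.
Social marginal cost = private MC − MEB = 9.6 + 0.4x.
Set SMC = demand: 9.6 + 0.4x = 54.0 - 4.0x → x* = 10.0909.
Height of the DWL triangle at x_m is demand(x_m) − SMC(x_m) = MEB(x_m) = 18.1913.
DWL = ½ × 4.1344 × 18.1913 = 37.6051.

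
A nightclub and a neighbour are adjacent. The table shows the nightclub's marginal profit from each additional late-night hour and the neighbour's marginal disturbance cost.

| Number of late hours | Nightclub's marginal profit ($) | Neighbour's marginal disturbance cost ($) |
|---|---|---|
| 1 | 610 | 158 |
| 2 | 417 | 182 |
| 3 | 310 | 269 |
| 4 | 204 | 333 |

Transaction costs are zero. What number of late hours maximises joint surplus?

3

Bargaining reaches the level where marginal profit last exceeds marginal disturbance cost.
That holds through level 3 (310 ≥ 269) but not at 4 (204 < 333).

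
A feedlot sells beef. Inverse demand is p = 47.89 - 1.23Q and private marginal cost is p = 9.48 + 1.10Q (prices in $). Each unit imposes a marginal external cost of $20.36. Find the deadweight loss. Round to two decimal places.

Market equilibrium (private): 9.48 + 1.10Q = 47.89 - 1.23Q → Q_m = 16.4850.
Social marginal cost = private MC + MEC = 29.84 + 1.10Q.
Set SMC = demand: 29.84 + 1.10Q = 47.89 - 1.23Q → Q* = 7.7468.
Height of the DWL triangle at Q_m is SMC(Q_m) − demand(Q_m) = MEC(Q_m) = 20.3600.
DWL = ½ × 8.7382 × 20.3600 = 88.9549.

DWL = $88.95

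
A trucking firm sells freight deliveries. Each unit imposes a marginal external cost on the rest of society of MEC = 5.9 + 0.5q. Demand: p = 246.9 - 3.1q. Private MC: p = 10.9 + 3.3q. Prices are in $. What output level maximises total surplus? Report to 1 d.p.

Social marginal cost = private MC + MEC = 16.8 + 3.8q.
Set SMC = demand: 16.8 + 3.8q = 246.9 - 3.1q → q* = 33.3478.

q* = 33.3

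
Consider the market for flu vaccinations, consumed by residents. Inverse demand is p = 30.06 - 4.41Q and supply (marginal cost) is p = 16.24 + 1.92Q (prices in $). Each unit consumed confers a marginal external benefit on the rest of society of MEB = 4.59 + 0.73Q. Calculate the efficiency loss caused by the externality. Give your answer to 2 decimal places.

Market equilibrium (private): 16.24 + 1.92Q = 30.06 - 4.41Q → Q_m = 2.1833.
Social marginal benefit = demand + MEB = 34.65 - 3.68Q.
Set SMB = MC: 34.65 - 3.68Q = 16.24 + 1.92Q → Q* = 3.2875.
Between Q* and Q_m the wedge SMB − MC runs linearly from 0 to MEB(Q_m), so the loss is a triangle.
DWL = ½ × 1.1042 × 6.1838 = 3.4141.

DWL = $3.41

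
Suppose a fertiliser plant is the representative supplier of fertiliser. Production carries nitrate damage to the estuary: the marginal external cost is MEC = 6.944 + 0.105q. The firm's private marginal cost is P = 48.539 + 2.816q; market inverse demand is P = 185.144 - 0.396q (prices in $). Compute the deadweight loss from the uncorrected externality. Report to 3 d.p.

Market equilibrium (private): 48.539 + 2.816q = 185.144 - 0.396q → q_m = 42.5296.
Social marginal cost = private MC + MEC = 55.483 + 2.921q.
Set SMC = demand: 55.483 + 2.921q = 185.144 - 0.396q → q* = 39.0898.
The welfare-loss triangle has base |q_m − q*| and height MEC(q_m) (the vertical gap between SMC and demand is zero at q* and MEC at q_m).
DWL = ½ × 3.4398 × 11.4096 = 19.6234.

DWL = $19.623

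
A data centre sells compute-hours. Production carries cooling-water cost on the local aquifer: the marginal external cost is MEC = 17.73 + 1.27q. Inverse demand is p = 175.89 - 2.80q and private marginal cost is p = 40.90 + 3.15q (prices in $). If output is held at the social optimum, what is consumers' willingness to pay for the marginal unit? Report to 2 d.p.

Social marginal cost = private MC + MEC = 58.63 + 4.42q.
Set SMC = demand: 58.63 + 4.42q = 175.89 - 2.80q → q* = 16.2410.
Consumer price on the demand curve at q*: 175.89 − 2.80×16.2410 = 130.4152.

P = $130.42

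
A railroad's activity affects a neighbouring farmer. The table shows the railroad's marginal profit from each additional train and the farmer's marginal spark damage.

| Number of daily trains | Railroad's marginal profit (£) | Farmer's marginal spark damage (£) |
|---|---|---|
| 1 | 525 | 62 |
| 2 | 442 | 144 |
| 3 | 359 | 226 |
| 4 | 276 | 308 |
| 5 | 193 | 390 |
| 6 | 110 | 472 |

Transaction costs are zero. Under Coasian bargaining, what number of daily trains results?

3

Bargaining reaches the level where marginal profit last exceeds marginal spark damage.
That holds through level 3 (359 ≥ 226) but not at 4 (276 < 308).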